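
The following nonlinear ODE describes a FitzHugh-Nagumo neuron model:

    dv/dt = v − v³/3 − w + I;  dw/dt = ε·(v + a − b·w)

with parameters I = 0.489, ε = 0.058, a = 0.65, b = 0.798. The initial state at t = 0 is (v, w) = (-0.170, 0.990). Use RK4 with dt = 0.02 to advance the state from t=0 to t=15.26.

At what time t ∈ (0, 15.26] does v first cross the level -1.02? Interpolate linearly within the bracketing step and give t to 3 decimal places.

t = 0.894

t=0.000: state=(-0.170, 0.990)
step 1 (dt=0.02): k1=(-0.669, -0.018), k2=(-0.676, -0.018), k3=(-0.676, -0.018), k4=(-0.682, -0.019); state += dt/6·(k1+2k2+2k3+k4)
t=0.020: state=(-0.184, 0.990)
t=0.040: state=(-0.197, 0.989)
t=0.060: state=(-0.211, 0.989)
continuing one RK4 step at a time; state shown every 25 steps (Δt=0.5):
t=0.500: state=(-0.589, 0.975)
t=0.880: state=(-1.004, 0.955)
next step: t=0.900: state=(-1.027, 0.954) — v has crossed -1.02
linear interpolation between t=0.880 (-1.00422) and t=0.900 (-1.02686) → t≈0.894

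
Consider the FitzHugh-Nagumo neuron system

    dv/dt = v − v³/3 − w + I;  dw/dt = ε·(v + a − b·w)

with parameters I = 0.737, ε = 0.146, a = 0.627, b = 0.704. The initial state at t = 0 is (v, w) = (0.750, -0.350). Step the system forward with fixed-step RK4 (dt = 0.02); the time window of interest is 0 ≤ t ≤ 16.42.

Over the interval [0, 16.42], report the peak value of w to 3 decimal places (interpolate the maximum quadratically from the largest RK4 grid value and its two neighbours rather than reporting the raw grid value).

t=0.000: state=(0.750, -0.350)
step 1 (dt=0.02): k1=(1.696, 0.237), k2=(1.701, 0.239), k3=(1.701, 0.239), k4=(1.706, 0.241); state += dt/6·(k1+2k2+2k3+k4)
t=0.020: state=(0.784, -0.345)
t=0.040: state=(0.818, -0.340)
t=0.060: state=(0.853, -0.335)
continuing one RK4 step at a time; state shown every 50 steps (Δt=1):
t=1.000: state=(1.920, -0.023)
t=2.000: state=(1.941, 0.338)
t=3.000: state=(1.827, 0.654)
t=4.000: state=(1.702, 0.921)
t=5.000: state=(1.573, 1.146)
t=6.000: state=(1.436, 1.329)
t=7.000: state=(1.285, 1.475)
t=8.000: state=(1.110, 1.584)
t=9.000: state=(0.886, 1.656)
t=10.000: state=(0.543, 1.682)
t=11.000: state=(-0.159, 1.637)
t=12.000: state=(-1.485, 1.450)
t=13.000: state=(-1.906, 1.147)
t=14.000: state=(-1.836, 0.861)
t=15.000: state=(-1.728, 0.617)
t=16.000: state=(-1.615, 0.412)
t=16.420: state=(-1.567, 0.337)
largest grid value and its neighbours: w(9.940)=1.68182, w(9.960)=1.68185, w(9.980)=1.68185
parabola through these three points peaks at t≈9.970 with w≈1.68185

max w = 1.682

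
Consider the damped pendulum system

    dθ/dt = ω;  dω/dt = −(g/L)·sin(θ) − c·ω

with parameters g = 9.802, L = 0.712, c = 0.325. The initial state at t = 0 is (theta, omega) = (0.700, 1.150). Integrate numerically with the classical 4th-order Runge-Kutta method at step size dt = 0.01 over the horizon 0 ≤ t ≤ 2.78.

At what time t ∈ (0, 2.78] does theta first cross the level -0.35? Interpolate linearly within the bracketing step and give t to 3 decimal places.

t = 0.718

t=0.000: state=(0.700, 1.150)
step 1 (dt=0.01): k1=(1.150, -9.243), k2=(1.104, -9.288), k3=(1.104, -9.285), k4=(1.057, -9.328); state += dt/6·(k1+2k2+2k3+k4)
t=0.010: state=(0.711, 1.057)
t=0.020: state=(0.721, 0.963)
t=0.030: state=(0.730, 0.869)
continuing one RK4 step at a time; state shown every 10 steps (Δt=0.1):
t=0.100: state=(0.768, 0.198)
t=0.200: state=(0.740, -0.743)
t=0.300: state=(0.623, -1.579)
t=0.400: state=(0.431, -2.214)
t=0.500: state=(0.190, -2.558)
t=0.600: state=(-0.069, -2.557)
t=0.700: state=(-0.310, -2.216)
t=0.710: state=(-0.332, -2.165)
next step: t=0.720: state=(-0.354, -2.112) — theta has crossed -0.35
linear interpolation between t=0.710 (-0.33234) and t=0.720 (-0.35372) → t≈0.718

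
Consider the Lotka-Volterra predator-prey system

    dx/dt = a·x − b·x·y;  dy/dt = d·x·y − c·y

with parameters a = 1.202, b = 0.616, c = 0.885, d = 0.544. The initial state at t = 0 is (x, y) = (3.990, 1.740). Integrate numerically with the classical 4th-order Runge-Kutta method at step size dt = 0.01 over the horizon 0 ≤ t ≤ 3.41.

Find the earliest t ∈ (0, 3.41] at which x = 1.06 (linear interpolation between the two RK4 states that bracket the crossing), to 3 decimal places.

t = 1.424

t=0.000: state=(3.990, 1.740)
step 1 (dt=0.01): k1=(0.519, 2.237), k2=(0.492, 2.254), k3=(0.492, 2.254), k4=(0.465, 2.271); state += dt/6·(k1+2k2+2k3+k4)
t=0.010: state=(3.995, 1.763)
t=0.020: state=(3.999, 1.785)
t=0.030: state=(4.003, 1.809)
continuing one RK4 step at a time; state shown every 20 steps (Δt=0.2):
t=0.200: state=(3.973, 2.253)
t=0.400: state=(3.688, 2.871)
t=0.600: state=(3.166, 3.498)
t=0.800: state=(2.533, 3.997)
t=1.000: state=(1.931, 4.265)
t=1.200: state=(1.447, 4.289)
t=1.400: state=(1.094, 4.121)
t=1.420: state=(1.066, 4.097)
next step: t=1.430: state=(1.052, 4.084) — x has crossed 1.06
linear interpolation between t=1.420 (1.06554) and t=1.430 (1.05159) → t≈1.424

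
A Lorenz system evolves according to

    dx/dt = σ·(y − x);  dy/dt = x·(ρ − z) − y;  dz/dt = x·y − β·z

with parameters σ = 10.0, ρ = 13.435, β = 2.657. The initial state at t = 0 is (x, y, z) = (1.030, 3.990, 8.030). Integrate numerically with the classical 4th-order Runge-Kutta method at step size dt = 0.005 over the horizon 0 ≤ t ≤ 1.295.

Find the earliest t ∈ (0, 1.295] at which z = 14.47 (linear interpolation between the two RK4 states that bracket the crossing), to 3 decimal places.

t=0.000: state=(1.030, 3.990, 8.030)
step 1 (dt=0.005): k1=(29.600, 1.577, -17.226), k2=(28.899, 2.021, -16.812), k3=(28.928, 2.009, -16.820), k4=(28.254, 2.448, -16.414); state += dt/6·(k1+2k2+2k3+k4)
t=0.005: state=(1.175, 4.000, 7.946)
t=0.010: state=(1.313, 4.014, 7.866)
t=0.015: state=(1.445, 4.033, 7.790)
continuing one RK4 step at a time; state shown every 10 steps (Δt=0.05):
t=0.050: state=(2.242, 4.272, 7.356)
t=0.100: state=(3.164, 4.896, 7.026)
t=0.150: state=(4.028, 5.785, 7.055)
t=0.200: state=(4.943, 6.855, 7.510)
t=0.250: state=(5.935, 7.971, 8.473)
t=0.300: state=(6.947, 8.911, 9.985)
t=0.350: state=(7.838, 9.369, 11.940)
t=0.400: state=(8.406, 9.084, 14.006)
t=0.410: state=(8.464, 8.929, 14.389)
next step: t=0.415: state=(8.484, 8.841, 14.573) — z has crossed 14.47
linear interpolation between t=0.410 (14.38891) and t=0.415 (14.57302) → t≈0.412

t = 0.412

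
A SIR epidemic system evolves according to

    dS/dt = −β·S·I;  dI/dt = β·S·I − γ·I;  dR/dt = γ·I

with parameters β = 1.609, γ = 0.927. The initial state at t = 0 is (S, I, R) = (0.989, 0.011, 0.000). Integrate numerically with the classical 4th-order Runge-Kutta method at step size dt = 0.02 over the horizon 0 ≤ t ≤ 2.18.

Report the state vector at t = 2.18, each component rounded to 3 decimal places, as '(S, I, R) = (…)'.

(S, I, R) = (0.910, 0.042, 0.048)

t=0.000: state=(0.989, 0.011, 0.000)
step 1 (dt=0.02): k1=(-0.018, 0.007, 0.010), k2=(-0.018, 0.007, 0.010), k3=(-0.018, 0.007, 0.010), k4=(-0.018, 0.007, 0.010); state += dt/6·(k1+2k2+2k3+k4)
t=0.020: state=(0.989, 0.011, 0.000)
t=0.040: state=(0.988, 0.011, 0.000)
t=0.060: state=(0.988, 0.011, 0.001)
continuing one RK4 step at a time; state shown every 5 steps (Δt=0.1):
t=0.100: state=(0.987, 0.012, 0.001)
t=0.200: state=(0.985, 0.013, 0.002)
t=0.300: state=(0.983, 0.013, 0.003)
t=0.400: state=(0.981, 0.014, 0.005)
t=0.500: state=(0.979, 0.015, 0.006)
t=0.600: state=(0.976, 0.016, 0.008)
t=0.700: state=(0.974, 0.017, 0.009)
t=0.800: state=(0.971, 0.019, 0.011)
t=0.900: state=(0.968, 0.020, 0.012)
t=1.000: state=(0.965, 0.021, 0.014)
t=1.100: state=(0.961, 0.022, 0.016)
t=1.200: state=(0.958, 0.024, 0.019)
t=1.300: state=(0.954, 0.025, 0.021)
t=1.400: state=(0.950, 0.027, 0.023)
t=1.500: state=(0.946, 0.028, 0.026)
t=1.600: state=(0.941, 0.030, 0.029)
t=1.700: state=(0.937, 0.032, 0.031)
t=1.800: state=(0.932, 0.034, 0.034)
t=1.900: state=(0.926, 0.036, 0.038)
t=2.000: state=(0.921, 0.038, 0.041)
t=2.100: state=(0.915, 0.040, 0.045)
t=2.180: state=(0.910, 0.042, 0.048)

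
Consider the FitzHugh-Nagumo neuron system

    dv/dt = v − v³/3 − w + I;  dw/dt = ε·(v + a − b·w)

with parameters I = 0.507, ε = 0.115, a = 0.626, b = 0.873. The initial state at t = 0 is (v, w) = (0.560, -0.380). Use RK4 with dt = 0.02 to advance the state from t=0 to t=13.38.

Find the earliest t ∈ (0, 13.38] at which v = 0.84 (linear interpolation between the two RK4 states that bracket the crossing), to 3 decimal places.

t = 0.193

t=0.000: state=(0.560, -0.380)
step 1 (dt=0.02): k1=(1.388, 0.175), k2=(1.396, 0.176), k3=(1.396, 0.176), k4=(1.404, 0.177); state += dt/6·(k1+2k2+2k3+k4)
t=0.020: state=(0.588, -0.376)
t=0.040: state=(0.616, -0.373)
t=0.060: state=(0.645, -0.369)
t=0.180: state=(0.820, -0.346)
next step: t=0.200: state=(0.850, -0.342) — v has crossed 0.84
linear interpolation between t=0.180 (0.82035) and t=0.200 (0.85019) → t≈0.193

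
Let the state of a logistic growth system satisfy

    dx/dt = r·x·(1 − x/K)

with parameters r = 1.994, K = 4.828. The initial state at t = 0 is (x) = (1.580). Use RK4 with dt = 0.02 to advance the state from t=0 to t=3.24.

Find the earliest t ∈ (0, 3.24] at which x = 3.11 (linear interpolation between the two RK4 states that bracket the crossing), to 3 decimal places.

t = 0.659

t=0.000: state=(1.580)
step 1 (dt=0.02): k1=(2.119), k2=(2.134), k3=(2.134), k4=(2.148); state += dt/6·(k1+2k2+2k3+k4)
t=0.020: state=(1.623)
t=0.040: state=(1.666)
t=0.060: state=(1.710)
continuing one RK4 step at a time; state shown every 10 steps (Δt=0.2):
t=0.200: state=(2.029)
t=0.400: state=(2.507)
t=0.600: state=(2.978)
t=0.640: state=(3.068)
next step: t=0.660: state=(3.112) — x has crossed 3.11
linear interpolation between t=0.640 (3.06781) and t=0.660 (3.11217) → t≈0.659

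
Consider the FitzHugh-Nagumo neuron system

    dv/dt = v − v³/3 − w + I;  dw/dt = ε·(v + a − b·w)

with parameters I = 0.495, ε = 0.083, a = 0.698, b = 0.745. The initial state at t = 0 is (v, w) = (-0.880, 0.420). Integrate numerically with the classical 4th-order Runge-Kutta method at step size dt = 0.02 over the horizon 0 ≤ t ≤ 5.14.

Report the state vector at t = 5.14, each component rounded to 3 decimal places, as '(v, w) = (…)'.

(v, w) = (-1.466, 0.024)

t=0.000: state=(-0.880, 0.420)
step 1 (dt=0.02): k1=(-0.578, -0.041), k2=(-0.579, -0.042), k3=(-0.579, -0.042), k4=(-0.580, -0.042); state += dt/6·(k1+2k2+2k3+k4)
t=0.020: state=(-0.892, 0.419)
t=0.040: state=(-0.903, 0.418)
t=0.060: state=(-0.915, 0.417)
continuing one RK4 step at a time; state shown every 10 steps (Δt=0.2):
t=0.200: state=(-0.996, 0.411)
t=0.400: state=(-1.111, 0.400)
t=0.600: state=(-1.218, 0.387)
t=0.800: state=(-1.313, 0.373)
t=1.000: state=(-1.392, 0.358)
t=1.200: state=(-1.455, 0.341)
t=1.400: state=(-1.503, 0.324)
t=1.600: state=(-1.536, 0.307)
t=1.800: state=(-1.559, 0.289)
t=2.000: state=(-1.573, 0.271)
t=2.200: state=(-1.580, 0.253)
t=2.400: state=(-1.583, 0.236)
t=2.600: state=(-1.581, 0.218)
t=2.800: state=(-1.577, 0.201)
t=3.000: state=(-1.572, 0.184)
t=3.200: state=(-1.564, 0.167)
t=3.400: state=(-1.556, 0.151)
t=3.600: state=(-1.547, 0.135)
t=3.800: state=(-1.537, 0.119)
t=4.000: state=(-1.527, 0.104)
t=4.200: state=(-1.517, 0.089)
t=4.400: state=(-1.506, 0.075)
t=4.600: state=(-1.496, 0.061)
t=4.800: state=(-1.485, 0.047)
t=5.000: state=(-1.474, 0.033)
t=5.140: state=(-1.466, 0.024)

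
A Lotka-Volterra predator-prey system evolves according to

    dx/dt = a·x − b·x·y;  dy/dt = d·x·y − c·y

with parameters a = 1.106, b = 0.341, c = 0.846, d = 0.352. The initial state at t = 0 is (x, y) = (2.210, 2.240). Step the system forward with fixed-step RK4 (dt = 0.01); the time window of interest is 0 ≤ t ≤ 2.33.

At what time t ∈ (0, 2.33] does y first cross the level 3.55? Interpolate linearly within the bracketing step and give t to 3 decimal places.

t = 2.093

t=0.000: state=(2.210, 2.240)
step 1 (dt=0.01): k1=(0.756, -0.152), k2=(0.758, -0.149), k3=(0.758, -0.149), k4=(0.760, -0.146); state += dt/6·(k1+2k2+2k3+k4)
t=0.010: state=(2.218, 2.239)
t=0.020: state=(2.225, 2.237)
t=0.030: state=(2.233, 2.236)
continuing one RK4 step at a time; state shown every 10 steps (Δt=0.1):
t=0.100: state=(2.287, 2.228)
t=0.200: state=(2.368, 2.222)
t=0.300: state=(2.452, 2.222)
t=0.400: state=(2.539, 2.230)
t=0.500: state=(2.628, 2.244)
t=0.600: state=(2.718, 2.265)
t=0.700: state=(2.809, 2.294)
t=0.800: state=(2.899, 2.331)
t=0.900: state=(2.989, 2.375)
t=1.000: state=(3.076, 2.429)
t=1.100: state=(3.159, 2.491)
t=1.200: state=(3.238, 2.561)
t=1.300: state=(3.309, 2.641)
t=1.400: state=(3.373, 2.730)
t=1.500: state=(3.427, 2.827)
t=1.600: state=(3.470, 2.933)
t=1.700: state=(3.500, 3.047)
t=1.800: state=(3.516, 3.168)
t=1.900: state=(3.518, 3.295)
t=2.000: state=(3.504, 3.426)
t=2.090: state=(3.478, 3.546)
next step: t=2.100: state=(3.474, 3.560) — y has crossed 3.55
linear interpolation between t=2.090 (3.54630) and t=2.100 (3.55971) → t≈2.093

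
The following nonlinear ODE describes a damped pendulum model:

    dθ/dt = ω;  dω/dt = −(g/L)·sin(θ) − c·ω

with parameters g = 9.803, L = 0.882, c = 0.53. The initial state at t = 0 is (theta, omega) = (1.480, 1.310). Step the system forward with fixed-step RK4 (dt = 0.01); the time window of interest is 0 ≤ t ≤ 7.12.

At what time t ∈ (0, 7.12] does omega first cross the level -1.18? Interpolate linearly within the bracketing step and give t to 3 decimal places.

t = 0.224

t=0.000: state=(1.480, 1.310)
step 1 (dt=0.01): k1=(1.310, -11.763), k2=(1.251, -11.738), k3=(1.251, -11.738), k4=(1.193, -11.713); state += dt/6·(k1+2k2+2k3+k4)
t=0.010: state=(1.493, 1.193)
t=0.020: state=(1.504, 1.076)
t=0.030: state=(1.514, 0.959)
t=0.220: state=(1.493, -1.140)
next step: t=0.230: state=(1.482, -1.244) — omega has crossed -1.18
linear interpolation between t=0.220 (-1.13997) and t=0.230 (-1.24441) → t≈0.224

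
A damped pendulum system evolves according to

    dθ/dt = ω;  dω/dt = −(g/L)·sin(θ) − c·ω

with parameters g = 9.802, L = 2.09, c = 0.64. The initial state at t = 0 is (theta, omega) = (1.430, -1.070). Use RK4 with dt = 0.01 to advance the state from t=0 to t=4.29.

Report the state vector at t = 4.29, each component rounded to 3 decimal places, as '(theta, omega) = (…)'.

t=0.000: state=(1.430, -1.070)
step 1 (dt=0.01): k1=(-1.070, -3.959), k2=(-1.090, -3.942), k3=(-1.090, -3.942), k4=(-1.109, -3.926); state += dt/6·(k1+2k2+2k3+k4)
t=0.010: state=(1.419, -1.109)
t=0.020: state=(1.408, -1.149)
t=0.030: state=(1.396, -1.187)
continuing one RK4 step at a time; state shown every 20 steps (Δt=0.2):
t=0.200: state=(1.142, -1.786)
t=0.400: state=(0.731, -2.277)
t=0.600: state=(0.255, -2.414)
t=0.800: state=(-0.207, -2.136)
t=1.000: state=(-0.578, -1.533)
t=1.200: state=(-0.810, -0.777)
t=1.400: state=(-0.889, -0.015)
t=1.600: state=(-0.822, 0.657)
t=1.800: state=(-0.636, 1.168)
t=2.000: state=(-0.370, 1.453)
t=2.200: state=(-0.073, 1.469)
t=2.400: state=(0.200, 1.230)
t=2.600: state=(0.407, 0.812)
t=2.800: state=(0.520, 0.314)
t=3.000: state=(0.533, -0.173)
t=3.200: state=(0.456, -0.574)
t=3.400: state=(0.313, -0.838)
t=3.600: state=(0.133, -0.931)
t=3.800: state=(-0.048, -0.853)
t=4.000: state=(-0.199, -0.638)
t=4.200: state=(-0.298, -0.339)
t=4.290: state=(-0.322, -0.195)

(theta, omega) = (-0.322, -0.195)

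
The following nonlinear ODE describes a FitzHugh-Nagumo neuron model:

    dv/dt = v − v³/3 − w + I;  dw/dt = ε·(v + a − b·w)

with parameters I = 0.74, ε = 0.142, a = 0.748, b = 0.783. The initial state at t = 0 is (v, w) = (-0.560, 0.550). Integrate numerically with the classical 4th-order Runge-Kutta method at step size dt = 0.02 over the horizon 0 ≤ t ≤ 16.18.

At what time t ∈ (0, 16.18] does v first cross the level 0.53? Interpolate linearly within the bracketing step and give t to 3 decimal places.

t = 11.288

t=0.000: state=(-0.560, 0.550)
step 1 (dt=0.02): k1=(-0.311, -0.034), k2=(-0.313, -0.035), k3=(-0.313, -0.035), k4=(-0.315, -0.035); state += dt/6·(k1+2k2+2k3+k4)
t=0.020: state=(-0.566, 0.549)
t=0.040: state=(-0.573, 0.549)
t=0.060: state=(-0.579, 0.548)
continuing one RK4 step at a time; state shown every 50 steps (Δt=1):
t=1.000: state=(-0.942, 0.493)
t=2.000: state=(-1.284, 0.389)
t=3.000: state=(-1.394, 0.266)
t=4.000: state=(-1.362, 0.153)
t=5.000: state=(-1.277, 0.060)
t=6.000: state=(-1.171, -0.011)
t=7.000: state=(-1.047, -0.058)
t=8.000: state=(-0.899, -0.082)
t=9.000: state=(-0.704, -0.081)
t=10.000: state=(-0.397, -0.048)
t=11.000: state=(0.232, 0.042)
t=11.280: state=(0.521, 0.084)
next step: t=11.300: state=(0.543, 0.088) — v has crossed 0.53
linear interpolation between t=11.280 (0.52076) and t=11.300 (0.54348) → t≈11.288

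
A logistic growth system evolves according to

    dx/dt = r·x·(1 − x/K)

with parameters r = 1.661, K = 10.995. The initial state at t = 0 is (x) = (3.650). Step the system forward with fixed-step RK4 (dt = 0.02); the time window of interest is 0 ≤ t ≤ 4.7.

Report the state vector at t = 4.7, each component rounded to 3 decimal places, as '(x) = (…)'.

t=0.000: state=(3.650)
step 1 (dt=0.02): k1=(4.050), k2=(4.072), k3=(4.073), k4=(4.095); state += dt/6·(k1+2k2+2k3+k4)
t=0.020: state=(3.731)
t=0.040: state=(3.814)
t=0.060: state=(3.897)
continuing one RK4 step at a time; state shown every 10 steps (Δt=0.2):
t=0.200: state=(4.500)
t=0.400: state=(5.402)
t=0.600: state=(6.309)
t=0.800: state=(7.173)
t=1.000: state=(7.954)
t=1.200: state=(8.629)
t=1.400: state=(9.188)
t=1.600: state=(9.635)
t=1.800: state=(9.984)
t=2.000: state=(10.251)
t=2.200: state=(10.451)
t=2.400: state=(10.599)
t=2.600: state=(10.708)
t=2.800: state=(10.788)
t=3.000: state=(10.845)
t=3.200: state=(10.887)
t=3.400: state=(10.918)
t=3.600: state=(10.939)
t=3.800: state=(10.955)
t=4.000: state=(10.966)
t=4.200: state=(10.974)
t=4.400: state=(10.980)
t=4.600: state=(10.984)
t=4.700: state=(10.986)

(x) = (10.986)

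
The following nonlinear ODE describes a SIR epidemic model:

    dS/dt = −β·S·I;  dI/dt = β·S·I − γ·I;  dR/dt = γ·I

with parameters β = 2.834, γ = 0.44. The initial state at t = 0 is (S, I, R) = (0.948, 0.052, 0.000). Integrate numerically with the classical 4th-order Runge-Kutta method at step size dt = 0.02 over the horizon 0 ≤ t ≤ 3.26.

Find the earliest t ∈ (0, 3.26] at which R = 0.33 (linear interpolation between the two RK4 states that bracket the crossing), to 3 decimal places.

t=0.000: state=(0.948, 0.052, 0.000)
step 1 (dt=0.02): k1=(-0.140, 0.117, 0.023), k2=(-0.143, 0.119, 0.023), k3=(-0.143, 0.119, 0.023), k4=(-0.146, 0.122, 0.024); state += dt/6·(k1+2k2+2k3+k4)
t=0.020: state=(0.945, 0.054, 0.000)
t=0.040: state=(0.942, 0.057, 0.001)
t=0.060: state=(0.939, 0.059, 0.001)
continuing one RK4 step at a time; state shown every 10 steps (Δt=0.2):
t=0.200: state=(0.913, 0.081, 0.006)
t=0.400: state=(0.863, 0.122, 0.015)
t=0.600: state=(0.793, 0.179, 0.028)
t=0.800: state=(0.702, 0.251, 0.047)
t=1.000: state=(0.595, 0.333, 0.072)
t=1.200: state=(0.482, 0.413, 0.105)
t=1.400: state=(0.373, 0.482, 0.145)
t=1.600: state=(0.280, 0.531, 0.189)
t=1.800: state=(0.205, 0.557, 0.237)
t=2.000: state=(0.149, 0.564, 0.287)
t=2.160: state=(0.116, 0.558, 0.326)
next step: t=2.180: state=(0.112, 0.556, 0.331) — R has crossed 0.33
linear interpolation between t=2.160 (0.32635) and t=2.180 (0.33126) → t≈2.175

t = 2.175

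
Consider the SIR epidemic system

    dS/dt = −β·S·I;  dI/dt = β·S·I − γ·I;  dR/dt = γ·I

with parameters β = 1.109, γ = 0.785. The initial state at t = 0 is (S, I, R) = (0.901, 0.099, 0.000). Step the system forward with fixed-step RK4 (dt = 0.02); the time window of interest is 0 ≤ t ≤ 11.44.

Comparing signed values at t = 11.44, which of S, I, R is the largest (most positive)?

t=0.000: state=(0.901, 0.099, 0.000)
step 1 (dt=0.02): k1=(-0.099, 0.021, 0.078), k2=(-0.099, 0.021, 0.078), k3=(-0.099, 0.021, 0.078), k4=(-0.099, 0.021, 0.078); state += dt/6·(k1+2k2+2k3+k4)
t=0.020: state=(0.899, 0.099, 0.002)
t=0.040: state=(0.897, 0.100, 0.003)
t=0.060: state=(0.895, 0.100, 0.005)
continuing one RK4 step at a time; state shown every 25 steps (Δt=0.5):
t=0.500: state=(0.851, 0.109, 0.041)
t=1.000: state=(0.799, 0.116, 0.085)
t=1.500: state=(0.748, 0.120, 0.131)
t=2.000: state=(0.700, 0.121, 0.179)
t=2.500: state=(0.654, 0.119, 0.226)
t=3.000: state=(0.613, 0.114, 0.272)
t=3.500: state=(0.577, 0.107, 0.316)
t=4.000: state=(0.545, 0.099, 0.356)
t=4.500: state=(0.517, 0.090, 0.393)
t=5.000: state=(0.493, 0.080, 0.427)
t=5.500: state=(0.473, 0.071, 0.456)
t=6.000: state=(0.456, 0.062, 0.482)
t=6.500: state=(0.441, 0.054, 0.505)
t=7.000: state=(0.429, 0.046, 0.525)
t=7.500: state=(0.419, 0.039, 0.541)
t=8.000: state=(0.411, 0.033, 0.556)
t=8.500: state=(0.404, 0.028, 0.568)
t=9.000: state=(0.398, 0.024, 0.578)
t=9.500: state=(0.393, 0.020, 0.586)
t=10.000: state=(0.389, 0.017, 0.594)
t=10.500: state=(0.386, 0.014, 0.600)
t=11.000: state=(0.383, 0.012, 0.605)
t=11.440: state=(0.381, 0.010, 0.609)
compare at T: S=0.381, I=0.010, R=0.609

largest component: R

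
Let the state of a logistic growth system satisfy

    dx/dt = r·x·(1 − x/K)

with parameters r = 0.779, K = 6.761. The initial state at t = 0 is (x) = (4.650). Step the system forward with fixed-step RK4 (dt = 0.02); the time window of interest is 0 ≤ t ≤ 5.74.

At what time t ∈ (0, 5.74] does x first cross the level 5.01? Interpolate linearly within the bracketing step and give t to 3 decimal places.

t=0.000: state=(4.650)
step 1 (dt=0.02): k1=(1.131), k2=(1.128), k3=(1.128), k4=(1.124); state += dt/6·(k1+2k2+2k3+k4)
t=0.020: state=(4.673)
t=0.040: state=(4.695)
t=0.060: state=(4.717)
continuing one RK4 step at a time; state shown every 10 steps (Δt=0.2):
t=0.200: state=(4.869)
t=0.320: state=(4.994)
next step: t=0.340: state=(5.014) — x has crossed 5.01
linear interpolation between t=0.320 (4.99404) and t=0.340 (5.01430) → t≈0.336

t = 0.336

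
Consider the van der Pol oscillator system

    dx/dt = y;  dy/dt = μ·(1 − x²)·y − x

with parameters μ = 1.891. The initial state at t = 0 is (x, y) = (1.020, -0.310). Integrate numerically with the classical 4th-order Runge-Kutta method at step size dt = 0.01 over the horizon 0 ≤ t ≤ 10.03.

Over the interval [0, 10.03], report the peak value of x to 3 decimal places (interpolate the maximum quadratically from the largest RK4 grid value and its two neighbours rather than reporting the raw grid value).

t=0.000: state=(1.020, -0.310)
step 1 (dt=0.01): k1=(-0.310, -0.996), k2=(-0.315, -0.996), k3=(-0.315, -0.996), k4=(-0.320, -0.996); state += dt/6·(k1+2k2+2k3+k4)
t=0.010: state=(1.017, -0.320)
t=0.020: state=(1.014, -0.330)
t=0.030: state=(1.010, -0.340)
continuing one RK4 step at a time; state shown every 50 steps (Δt=0.5):
t=0.500: state=(0.732, -0.883)
t=1.000: state=(0.019, -2.199)
t=1.500: state=(-1.462, -2.685)
t=2.000: state=(-1.958, 0.054)
t=2.500: state=(-1.827, 0.365)
t=3.000: state=(-1.621, 0.459)
t=3.500: state=(-1.360, 0.601)
t=4.000: state=(-0.992, 0.922)
t=4.500: state=(-0.331, 1.930)
t=5.000: state=(1.162, 3.575)
t=5.500: state=(2.015, 0.148)
t=6.000: state=(1.920, -0.332)
t=6.500: state=(1.732, -0.415)
t=7.000: state=(1.501, -0.518)
t=7.500: state=(1.198, -0.722)
t=8.000: state=(0.727, -1.264)
t=8.500: state=(-0.275, -3.052)
t=9.000: state=(-1.827, -1.599)
t=9.500: state=(-1.994, 0.230)
t=10.000: state=(-1.833, 0.377)
t=10.030: state=(-1.821, 0.381)
largest grid value and its neighbours: x(5.550)=2.01893, x(5.560)=2.01905, x(5.570)=2.01898
parabola through these three points peaks at t≈5.561 with x≈2.01906

max x = 2.019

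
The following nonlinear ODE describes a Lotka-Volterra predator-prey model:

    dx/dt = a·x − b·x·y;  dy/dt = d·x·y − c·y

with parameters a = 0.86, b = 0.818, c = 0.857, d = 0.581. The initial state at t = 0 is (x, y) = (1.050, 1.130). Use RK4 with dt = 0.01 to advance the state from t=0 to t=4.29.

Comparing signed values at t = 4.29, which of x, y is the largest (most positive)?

largest component: x

t=0.000: state=(1.050, 1.130)
step 1 (dt=0.01): k1=(-0.068, -0.279), k2=(-0.066, -0.279), k3=(-0.066, -0.279), k4=(-0.065, -0.279); state += dt/6·(k1+2k2+2k3+k4)
t=0.010: state=(1.049, 1.127)
t=0.020: state=(1.049, 1.124)
t=0.030: state=(1.048, 1.122)
continuing one RK4 step at a time; state shown every 20 steps (Δt=0.2):
t=0.200: state=(1.041, 1.075)
t=0.400: state=(1.042, 1.022)
t=0.600: state=(1.051, 0.972)
t=0.800: state=(1.069, 0.926)
t=1.000: state=(1.095, 0.885)
t=1.200: state=(1.128, 0.848)
t=1.400: state=(1.170, 0.817)
t=1.600: state=(1.218, 0.790)
t=1.800: state=(1.273, 0.770)
t=2.000: state=(1.335, 0.754)
t=2.200: state=(1.403, 0.745)
t=2.400: state=(1.476, 0.742)
t=2.600: state=(1.552, 0.745)
t=2.800: state=(1.630, 0.755)
t=3.000: state=(1.709, 0.773)
t=3.200: state=(1.785, 0.798)
t=3.400: state=(1.856, 0.830)
t=3.600: state=(1.918, 0.871)
t=3.800: state=(1.968, 0.920)
t=4.000: state=(2.002, 0.976)
t=4.200: state=(2.016, 1.039)
t=4.290: state=(2.016, 1.069)
compare at T: x=2.016, y=1.069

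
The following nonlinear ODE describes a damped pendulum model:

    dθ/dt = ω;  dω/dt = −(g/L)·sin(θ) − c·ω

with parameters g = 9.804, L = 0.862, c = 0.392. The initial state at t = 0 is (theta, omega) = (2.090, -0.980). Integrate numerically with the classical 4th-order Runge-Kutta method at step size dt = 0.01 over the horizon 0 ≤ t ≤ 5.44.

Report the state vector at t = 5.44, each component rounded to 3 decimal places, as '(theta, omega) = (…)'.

t=0.000: state=(2.090, -0.980)
step 1 (dt=0.01): k1=(-0.980, -9.491), k2=(-1.027, -9.499), k3=(-1.027, -9.501), k4=(-1.075, -9.511); state += dt/6·(k1+2k2+2k3+k4)
t=0.010: state=(2.080, -1.075)
t=0.020: state=(2.068, -1.170)
t=0.030: state=(2.056, -1.266)
continuing one RK4 step at a time; state shown every 20 steps (Δt=0.2):
t=0.200: state=(1.700, -2.945)
t=0.400: state=(0.916, -4.795)
t=0.600: state=(-0.123, -5.242)
t=0.800: state=(-1.037, -3.630)
t=1.000: state=(-1.527, -1.256)
t=1.200: state=(-1.547, 1.026)
t=1.400: state=(-1.131, 3.077)
t=1.600: state=(-0.368, 4.324)
t=1.800: state=(0.480, 3.850)
t=2.000: state=(1.078, 1.992)
t=2.200: state=(1.257, -0.199)
t=2.400: state=(1.012, -2.189)
t=2.600: state=(0.427, -3.474)
t=2.800: state=(-0.282, -3.353)
t=3.000: state=(-0.824, -1.914)
t=3.200: state=(-1.016, 0.011)
t=3.400: state=(-0.830, 1.789)
t=3.600: state=(-0.346, 2.883)
t=3.800: state=(0.241, 2.766)
t=4.000: state=(0.685, 1.542)
t=4.200: state=(0.829, -0.121)
t=4.400: state=(0.648, -1.620)
t=4.600: state=(0.226, -2.439)
t=4.800: state=(-0.256, -2.208)
t=5.000: state=(-0.597, -1.099)
t=5.200: state=(-0.675, 0.326)
t=5.400: state=(-0.482, 1.530)
t=5.440: state=(-0.417, 1.702)

(theta, omega) = (-0.417, 1.702)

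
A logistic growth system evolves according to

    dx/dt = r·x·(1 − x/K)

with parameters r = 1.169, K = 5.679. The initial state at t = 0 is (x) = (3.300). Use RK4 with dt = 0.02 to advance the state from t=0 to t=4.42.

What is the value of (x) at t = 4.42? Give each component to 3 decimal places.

t=0.000: state=(3.300)
step 1 (dt=0.02): k1=(1.616), k2=(1.613), k3=(1.613), k4=(1.610); state += dt/6·(k1+2k2+2k3+k4)
t=0.020: state=(3.332)
t=0.040: state=(3.364)
t=0.060: state=(3.396)
continuing one RK4 step at a time; state shown every 10 steps (Δt=0.2):
t=0.200: state=(3.616)
t=0.400: state=(3.912)
t=0.600: state=(4.183)
t=0.800: state=(4.426)
t=1.000: state=(4.640)
t=1.200: state=(4.824)
t=1.400: state=(4.980)
t=1.600: state=(5.111)
t=1.800: state=(5.220)
t=2.000: state=(5.310)
t=2.200: state=(5.383)
t=2.400: state=(5.442)
t=2.600: state=(5.490)
t=2.800: state=(5.528)
t=3.000: state=(5.559)
t=3.200: state=(5.583)
t=3.400: state=(5.603)
t=3.600: state=(5.619)
t=3.800: state=(5.631)
t=4.000: state=(5.641)
t=4.200: state=(5.649)
t=4.400: state=(5.655)
t=4.420: state=(5.656)

(x) = (5.656)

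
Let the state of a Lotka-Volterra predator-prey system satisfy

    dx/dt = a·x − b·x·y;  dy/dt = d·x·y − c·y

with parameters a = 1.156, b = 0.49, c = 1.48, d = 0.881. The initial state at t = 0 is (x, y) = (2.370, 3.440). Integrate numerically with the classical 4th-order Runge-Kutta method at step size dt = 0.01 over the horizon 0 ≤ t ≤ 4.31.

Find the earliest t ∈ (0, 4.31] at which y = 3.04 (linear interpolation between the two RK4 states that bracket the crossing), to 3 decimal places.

t=0.000: state=(2.370, 3.440)
step 1 (dt=0.01): k1=(-1.255, 2.091), k2=(-1.264, 2.079), k3=(-1.264, 2.079), k4=(-1.272, 2.066); state += dt/6·(k1+2k2+2k3+k4)
t=0.010: state=(2.357, 3.461)
t=0.020: state=(2.345, 3.481)
t=0.030: state=(2.332, 3.502)
continuing one RK4 step at a time; state shown every 20 steps (Δt=0.2):
t=0.200: state=(2.093, 3.793)
t=0.400: state=(1.799, 3.975)
t=0.600: state=(1.534, 3.963)
t=0.800: state=(1.321, 3.788)
t=1.000: state=(1.164, 3.504)
t=1.200: state=(1.057, 3.167)
t=1.270: state=(1.031, 3.046)
next step: t=1.280: state=(1.027, 3.028) — y has crossed 3.04
linear interpolation between t=1.270 (3.04553) and t=1.280 (3.02811) → t≈1.273

t = 1.273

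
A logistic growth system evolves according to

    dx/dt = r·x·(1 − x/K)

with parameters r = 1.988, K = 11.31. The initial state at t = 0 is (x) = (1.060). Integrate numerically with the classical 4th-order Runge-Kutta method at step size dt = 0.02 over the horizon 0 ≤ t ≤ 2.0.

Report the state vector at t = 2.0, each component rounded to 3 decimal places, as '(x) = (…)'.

(x) = (9.573)

t=0.000: state=(1.060)
step 1 (dt=0.02): k1=(1.910), k2=(1.941), k3=(1.941), k4=(1.972); state += dt/6·(k1+2k2+2k3+k4)
t=0.020: state=(1.099)
t=0.040: state=(1.139)
t=0.060: state=(1.180)
continuing one RK4 step at a time; state shown every 5 steps (Δt=0.1):
t=0.100: state=(1.267)
t=0.200: state=(1.509)
t=0.300: state=(1.788)
t=0.400: state=(2.108)
t=0.500: state=(2.470)
t=0.600: state=(2.875)
t=0.700: state=(3.322)
t=0.800: state=(3.807)
t=0.900: state=(4.324)
t=1.000: state=(4.866)
t=1.100: state=(5.423)
t=1.200: state=(5.984)
t=1.300: state=(6.539)
t=1.400: state=(7.078)
t=1.500: state=(7.590)
t=1.600: state=(8.068)
t=1.700: state=(8.508)
t=1.800: state=(8.906)
t=1.900: state=(9.261)
t=2.000: state=(9.573)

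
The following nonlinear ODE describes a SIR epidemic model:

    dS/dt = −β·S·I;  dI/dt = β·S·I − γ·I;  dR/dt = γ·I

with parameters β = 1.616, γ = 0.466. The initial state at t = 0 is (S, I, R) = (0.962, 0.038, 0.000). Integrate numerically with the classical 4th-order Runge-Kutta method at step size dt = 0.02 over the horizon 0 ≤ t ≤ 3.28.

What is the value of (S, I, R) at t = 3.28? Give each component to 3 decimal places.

t=0.000: state=(0.962, 0.038, 0.000)
step 1 (dt=0.02): k1=(-0.059, 0.041, 0.018), k2=(-0.060, 0.042, 0.018), k3=(-0.060, 0.042, 0.018), k4=(-0.060, 0.042, 0.018); state += dt/6·(k1+2k2+2k3+k4)
t=0.020: state=(0.961, 0.039, 0.000)
t=0.040: state=(0.960, 0.040, 0.001)
t=0.060: state=(0.958, 0.041, 0.001)
continuing one RK4 step at a time; state shown every 10 steps (Δt=0.2):
t=0.200: state=(0.949, 0.047, 0.004)
t=0.400: state=(0.933, 0.058, 0.009)
t=0.600: state=(0.914, 0.071, 0.015)
t=0.800: state=(0.891, 0.087, 0.022)
t=1.000: state=(0.863, 0.105, 0.031)
t=1.200: state=(0.832, 0.126, 0.042)
t=1.400: state=(0.795, 0.150, 0.055)
t=1.600: state=(0.755, 0.175, 0.070)
t=1.800: state=(0.710, 0.202, 0.088)
t=2.000: state=(0.662, 0.230, 0.108)
t=2.200: state=(0.612, 0.258, 0.130)
t=2.400: state=(0.561, 0.284, 0.156)
t=2.600: state=(0.510, 0.307, 0.183)
t=2.800: state=(0.460, 0.327, 0.213)
t=3.000: state=(0.413, 0.343, 0.244)
t=3.200: state=(0.369, 0.355, 0.277)
t=3.280: state=(0.352, 0.358, 0.290)

(S, I, R) = (0.352, 0.358, 0.290)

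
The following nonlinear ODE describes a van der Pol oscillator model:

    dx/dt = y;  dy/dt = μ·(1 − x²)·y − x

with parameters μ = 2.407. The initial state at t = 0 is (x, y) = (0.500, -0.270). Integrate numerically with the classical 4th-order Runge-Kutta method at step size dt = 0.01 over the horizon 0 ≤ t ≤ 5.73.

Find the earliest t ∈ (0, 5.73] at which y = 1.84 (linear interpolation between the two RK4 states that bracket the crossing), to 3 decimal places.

t=0.000: state=(0.500, -0.270)
step 1 (dt=0.01): k1=(-0.270, -0.987), k2=(-0.275, -0.996), k3=(-0.275, -0.996), k4=(-0.280, -1.004); state += dt/6·(k1+2k2+2k3+k4)
t=0.010: state=(0.497, -0.280)
t=0.020: state=(0.494, -0.290)
t=0.030: state=(0.491, -0.300)
continuing one RK4 step at a time; state shown every 20 steps (Δt=0.2):
t=0.200: state=(0.424, -0.508)
t=0.400: state=(0.289, -0.862)
t=0.600: state=(0.065, -1.419)
t=0.800: state=(-0.297, -2.250)
t=1.000: state=(-0.831, -2.986)
t=1.200: state=(-1.398, -2.393)
t=1.400: state=(-1.727, -0.927)
t=1.600: state=(-1.817, -0.104)
t=1.800: state=(-1.804, 0.186)
t=2.000: state=(-1.755, 0.287)
t=2.200: state=(-1.693, 0.335)
t=2.400: state=(-1.622, 0.370)
t=2.600: state=(-1.545, 0.406)
t=2.800: state=(-1.459, 0.448)
t=3.000: state=(-1.364, 0.504)
t=3.200: state=(-1.257, 0.580)
t=3.400: state=(-1.130, 0.689)
t=3.600: state=(-0.977, 0.859)
t=3.800: state=(-0.779, 1.143)
t=4.000: state=(-0.504, 1.658)
t=4.040: state=(-0.435, 1.807)
next step: t=4.050: state=(-0.417, 1.847) — y has crossed 1.84
linear interpolation between t=4.040 (1.80660) and t=4.050 (1.84684) → t≈4.048

t = 4.048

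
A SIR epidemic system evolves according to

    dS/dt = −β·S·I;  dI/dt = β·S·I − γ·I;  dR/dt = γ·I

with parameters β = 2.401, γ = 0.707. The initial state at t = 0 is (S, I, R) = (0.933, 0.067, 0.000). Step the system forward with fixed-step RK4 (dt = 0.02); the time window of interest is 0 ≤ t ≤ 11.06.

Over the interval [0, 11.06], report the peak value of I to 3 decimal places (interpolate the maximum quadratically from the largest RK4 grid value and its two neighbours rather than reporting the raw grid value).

max I = 0.366

t=0.000: state=(0.933, 0.067, 0.000)
step 1 (dt=0.02): k1=(-0.150, 0.103, 0.047), k2=(-0.152, 0.104, 0.048), k3=(-0.152, 0.104, 0.048), k4=(-0.154, 0.105, 0.049); state += dt/6·(k1+2k2+2k3+k4)
t=0.020: state=(0.930, 0.069, 0.001)
t=0.040: state=(0.927, 0.071, 0.002)
t=0.060: state=(0.924, 0.073, 0.003)
continuing one RK4 step at a time; state shown every 25 steps (Δt=0.5):
t=0.500: state=(0.829, 0.136, 0.035)
t=1.000: state=(0.664, 0.236, 0.100)
t=1.500: state=(0.472, 0.327, 0.201)
t=2.000: state=(0.309, 0.366, 0.325)
t=2.500: state=(0.201, 0.347, 0.452)
t=3.000: state=(0.136, 0.297, 0.567)
t=3.500: state=(0.099, 0.240, 0.662)
t=4.000: state=(0.076, 0.187, 0.737)
t=4.500: state=(0.063, 0.143, 0.795)
t=5.000: state=(0.054, 0.107, 0.839)
t=5.500: state=(0.048, 0.080, 0.872)
t=6.000: state=(0.045, 0.059, 0.896)
t=6.500: state=(0.042, 0.044, 0.914)
t=7.000: state=(0.040, 0.032, 0.928)
t=7.500: state=(0.039, 0.024, 0.937)
t=8.000: state=(0.038, 0.018, 0.945)
t=8.500: state=(0.037, 0.013, 0.950)
t=9.000: state=(0.037, 0.009, 0.954)
t=9.500: state=(0.036, 0.007, 0.957)
t=10.000: state=(0.036, 0.005, 0.959)
t=10.500: state=(0.036, 0.004, 0.961)
t=11.000: state=(0.036, 0.003, 0.962)
t=11.060: state=(0.036, 0.003, 0.962)
largest grid value and its neighbours: I(2.040)=0.36592, I(2.060)=0.36595, I(2.080)=0.36589
parabola through these three points peaks at t≈2.056 with I≈0.36595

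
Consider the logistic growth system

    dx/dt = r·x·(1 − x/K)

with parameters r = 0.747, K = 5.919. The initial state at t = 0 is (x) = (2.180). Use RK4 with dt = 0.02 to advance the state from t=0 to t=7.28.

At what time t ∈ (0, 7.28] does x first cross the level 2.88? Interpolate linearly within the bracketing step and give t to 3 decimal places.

t = 0.650

t=0.000: state=(2.180)
step 1 (dt=0.02): k1=(1.029), k2=(1.031), k3=(1.031), k4=(1.033); state += dt/6·(k1+2k2+2k3+k4)
t=0.020: state=(2.201)
t=0.040: state=(2.221)
t=0.060: state=(2.242)
continuing one RK4 step at a time; state shown every 25 steps (Δt=0.5):
t=0.500: state=(2.714)
t=0.640: state=(2.869)
next step: t=0.660: state=(2.891) — x has crossed 2.88
linear interpolation between t=0.640 (2.86865) and t=0.660 (2.89074) → t≈0.650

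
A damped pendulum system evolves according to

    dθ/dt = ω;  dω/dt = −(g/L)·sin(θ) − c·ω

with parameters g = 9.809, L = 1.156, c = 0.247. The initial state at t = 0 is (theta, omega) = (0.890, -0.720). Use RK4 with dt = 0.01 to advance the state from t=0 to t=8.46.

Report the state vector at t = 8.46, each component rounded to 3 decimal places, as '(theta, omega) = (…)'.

t=0.000: state=(0.890, -0.720)
step 1 (dt=0.01): k1=(-0.720, -6.416), k2=(-0.752, -6.389), k3=(-0.752, -6.388), k4=(-0.784, -6.360); state += dt/6·(k1+2k2+2k3+k4)
t=0.010: state=(0.882, -0.784)
t=0.020: state=(0.874, -0.847)
t=0.030: state=(0.866, -0.910)
continuing one RK4 step at a time; state shown every 50 steps (Δt=0.5):
t=0.500: state=(-0.054, -2.415)
t=1.000: state=(-0.802, -0.151)
t=1.500: state=(-0.217, 2.083)
t=2.000: state=(0.640, 0.780)
t=2.500: state=(0.385, -1.594)
t=3.000: state=(-0.454, -1.167)
t=3.500: state=(-0.466, 1.075)
t=4.000: state=(0.272, 1.342)
t=4.500: state=(0.483, -0.593)
t=5.000: state=(-0.113, -1.350)
t=5.500: state=(-0.455, 0.182)
t=6.000: state=(-0.016, 1.242)
t=6.500: state=(0.398, 0.144)
t=7.000: state=(0.112, -1.062)
t=7.500: state=(-0.325, -0.383)
t=8.000: state=(-0.176, 0.846)
t=8.460: state=(0.222, 0.624)

(theta, omega) = (0.222, 0.624)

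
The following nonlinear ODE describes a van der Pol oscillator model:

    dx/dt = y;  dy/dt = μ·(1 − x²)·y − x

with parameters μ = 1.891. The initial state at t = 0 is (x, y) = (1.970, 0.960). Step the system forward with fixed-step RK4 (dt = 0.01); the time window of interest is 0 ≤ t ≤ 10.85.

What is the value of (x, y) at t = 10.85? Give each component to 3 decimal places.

(x, y) = (-0.503, -3.390)

t=0.000: state=(1.970, 0.960)
step 1 (dt=0.01): k1=(0.960, -7.200), k2=(0.924, -7.042), k3=(0.925, -7.045), k4=(0.890, -6.887); state += dt/6·(k1+2k2+2k3+k4)
t=0.010: state=(1.979, 0.890)
t=0.020: state=(1.988, 0.822)
t=0.030: state=(1.996, 0.758)
continuing one RK4 step at a time; state shown every 50 steps (Δt=0.5):
t=0.500: state=(2.009, -0.276)
t=1.000: state=(1.841, -0.378)
t=1.500: state=(1.633, -0.456)
t=2.000: state=(1.375, -0.592)
t=2.500: state=(1.015, -0.897)
t=3.000: state=(0.379, -1.842)
t=3.500: state=(-1.070, -3.647)
t=4.000: state=(-2.010, -0.226)
t=4.500: state=(-1.929, 0.326)
t=5.000: state=(-1.743, 0.411)
t=5.500: state=(-1.514, 0.512)
t=6.000: state=(-1.216, 0.707)
t=6.500: state=(-0.758, 1.218)
t=7.000: state=(0.198, 2.922)
t=7.500: state=(1.783, 1.831)
t=8.000: state=(2.000, -0.210)
t=8.500: state=(1.842, -0.373)
t=9.000: state=(1.636, -0.454)
t=9.500: state=(1.379, -0.589)
t=10.000: state=(1.021, -0.890)
t=10.500: state=(0.392, -1.818)
t=10.850: state=(-0.503, -3.390)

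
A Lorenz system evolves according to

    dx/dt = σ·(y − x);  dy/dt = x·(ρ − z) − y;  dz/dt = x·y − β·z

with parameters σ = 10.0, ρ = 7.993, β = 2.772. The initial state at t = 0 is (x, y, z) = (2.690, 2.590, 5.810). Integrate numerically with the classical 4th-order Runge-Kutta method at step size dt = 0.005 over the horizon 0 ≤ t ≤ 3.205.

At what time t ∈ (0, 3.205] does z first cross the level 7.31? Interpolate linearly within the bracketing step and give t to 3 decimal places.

t=0.000: state=(2.690, 2.590, 5.810)
step 1 (dt=0.005): k1=(-1.000, 3.282, -9.138), k2=(-0.893, 3.330, -9.059), k3=(-0.894, 3.330, -9.059), k4=(-0.789, 3.377, -8.980); state += dt/6·(k1+2k2+2k3+k4)
t=0.005: state=(2.686, 2.607, 5.765)
t=0.010: state=(2.682, 2.624, 5.720)
t=0.015: state=(2.680, 2.641, 5.677)
continuing one RK4 step at a time; state shown every 40 steps (Δt=0.2):
t=0.200: state=(3.133, 3.606, 4.690)
t=0.400: state=(4.380, 5.082, 5.273)
t=0.595: state=(5.439, 5.683, 7.291)
next step: t=0.600: state=(5.451, 5.673, 7.344) — z has crossed 7.31
linear interpolation between t=0.595 (7.29108) and t=0.600 (7.34425) → t≈0.597

t = 0.597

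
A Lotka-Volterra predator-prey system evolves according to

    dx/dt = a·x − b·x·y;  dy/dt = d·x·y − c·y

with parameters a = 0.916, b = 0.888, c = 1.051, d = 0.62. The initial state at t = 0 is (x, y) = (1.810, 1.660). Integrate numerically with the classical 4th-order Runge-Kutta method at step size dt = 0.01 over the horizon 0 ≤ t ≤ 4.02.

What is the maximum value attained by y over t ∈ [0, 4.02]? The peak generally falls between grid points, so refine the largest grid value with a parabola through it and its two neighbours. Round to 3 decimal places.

t=0.000: state=(1.810, 1.660)
step 1 (dt=0.01): k1=(-1.010, 0.118), k2=(-1.008, 0.113), k3=(-1.008, 0.113), k4=(-1.006, 0.108); state += dt/6·(k1+2k2+2k3+k4)
t=0.010: state=(1.800, 1.661)
t=0.020: state=(1.790, 1.662)
t=0.030: state=(1.780, 1.663)
continuing one RK4 step at a time; state shown every 20 steps (Δt=0.2):
t=0.200: state=(1.617, 1.663)
t=0.400: state=(1.449, 1.630)
t=0.600: state=(1.310, 1.567)
t=0.800: state=(1.200, 1.483)
t=1.000: state=(1.117, 1.387)
t=1.200: state=(1.058, 1.286)
t=1.400: state=(1.020, 1.185)
t=1.600: state=(1.001, 1.089)
t=1.800: state=(0.999, 0.999)
t=2.000: state=(1.012, 0.917)
t=2.200: state=(1.040, 0.844)
t=2.400: state=(1.082, 0.780)
t=2.600: state=(1.137, 0.725)
t=2.800: state=(1.205, 0.679)
t=3.000: state=(1.288, 0.642)
t=3.200: state=(1.383, 0.614)
t=3.400: state=(1.493, 0.595)
t=3.600: state=(1.615, 0.585)
t=3.800: state=(1.748, 0.583)
t=4.000: state=(1.892, 0.593)
t=4.020: state=(1.907, 0.594)
largest grid value and its neighbours: y(0.110)=1.66682, y(0.120)=1.66684, y(0.130)=1.66675
parabola through these three points peaks at t≈0.117 with y≈1.66684

max y = 1.667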